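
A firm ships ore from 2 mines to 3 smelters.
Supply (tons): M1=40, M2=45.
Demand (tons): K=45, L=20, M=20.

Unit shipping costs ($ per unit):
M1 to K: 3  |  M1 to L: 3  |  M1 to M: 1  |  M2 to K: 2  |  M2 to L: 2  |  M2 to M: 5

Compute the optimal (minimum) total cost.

An optimal shipping plan:
  M1–L: 20 tons
  M1–M: 20 tons
  M2–K: 45 tons
Total cost = $170.

170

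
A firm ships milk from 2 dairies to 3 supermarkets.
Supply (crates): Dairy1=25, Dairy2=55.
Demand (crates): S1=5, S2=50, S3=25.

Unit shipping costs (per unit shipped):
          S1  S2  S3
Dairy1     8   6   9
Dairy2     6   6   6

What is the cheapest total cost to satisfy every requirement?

480

An optimal shipping plan:
  Dairy1->S2: 25 × 6 = 150
  Dairy2->S1: 5 × 6 = 30
  Dairy2->S2: 25 × 6 = 150
  Dairy2->S3: 25 × 6 = 150
Total = 150 + 30 + 150 + 150 = 480.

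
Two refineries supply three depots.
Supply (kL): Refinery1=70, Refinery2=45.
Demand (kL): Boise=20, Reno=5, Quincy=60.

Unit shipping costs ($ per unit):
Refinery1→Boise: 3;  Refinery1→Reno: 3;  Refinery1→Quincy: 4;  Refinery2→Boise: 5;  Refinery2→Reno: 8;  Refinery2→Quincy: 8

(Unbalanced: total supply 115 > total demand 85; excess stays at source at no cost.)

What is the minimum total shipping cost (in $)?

345

An optimal shipping plan:
  Refinery1 to Boise: 5 kL
  Refinery1 to Reno: 5 kL
  Refinery1 to Quincy: 60 kL
  Refinery2 to Boise: 15 kL
Total cost = $345.
(Supply check: Refinery1 ships 70; Refinery2 ships 15.)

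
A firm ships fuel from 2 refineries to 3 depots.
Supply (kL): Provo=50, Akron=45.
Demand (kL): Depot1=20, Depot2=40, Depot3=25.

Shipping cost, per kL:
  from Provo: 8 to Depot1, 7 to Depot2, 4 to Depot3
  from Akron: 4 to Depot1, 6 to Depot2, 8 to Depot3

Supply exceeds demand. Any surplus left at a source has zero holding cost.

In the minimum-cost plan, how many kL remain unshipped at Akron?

0

Minimum-cost shipments:
  Provo to Depot2: 15 × 7 = 105
  Provo to Depot3: 25 × 4 = 100
  Akron to Depot1: 20 × 4 = 80
  Akron to Depot2: 25 × 6 = 150
Total cost = 435.
Akron ships 45 of its 45, leaving 0.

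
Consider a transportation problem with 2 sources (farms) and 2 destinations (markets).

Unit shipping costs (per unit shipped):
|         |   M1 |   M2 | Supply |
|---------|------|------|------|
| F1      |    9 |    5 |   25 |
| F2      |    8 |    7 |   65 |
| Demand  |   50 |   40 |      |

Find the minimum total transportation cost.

Optimal allocation:
  F1 to M2: 25 × 5 = 125
  F2 to M1: 50 × 8 = 400
  F2 to M2: 15 × 7 = 105
Total = 125 + 400 + 105 = 630.

630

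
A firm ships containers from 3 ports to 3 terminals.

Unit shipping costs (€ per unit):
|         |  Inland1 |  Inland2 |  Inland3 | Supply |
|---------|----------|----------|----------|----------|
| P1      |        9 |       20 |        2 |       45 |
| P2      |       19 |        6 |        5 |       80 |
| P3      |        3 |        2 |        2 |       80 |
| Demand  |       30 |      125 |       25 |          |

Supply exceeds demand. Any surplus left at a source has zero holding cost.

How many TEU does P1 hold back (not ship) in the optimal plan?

An optimal plan:
  P1→Inland3: 25 × €2 = €50
  P2→Inland2: 75 × €6 = €450
  P3→Inland1: 30 × €3 = €90
  P3→Inland2: 50 × €2 = €100
Total cost = €690.
P1 ships 25 of its 45, leaving 20.

20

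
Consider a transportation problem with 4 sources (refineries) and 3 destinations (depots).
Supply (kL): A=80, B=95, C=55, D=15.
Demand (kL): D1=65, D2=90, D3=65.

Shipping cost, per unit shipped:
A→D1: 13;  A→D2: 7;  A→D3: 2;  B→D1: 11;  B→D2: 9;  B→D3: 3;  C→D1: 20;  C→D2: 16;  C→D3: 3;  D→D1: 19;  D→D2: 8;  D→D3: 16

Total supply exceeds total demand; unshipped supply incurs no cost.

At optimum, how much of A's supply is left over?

0

Minimum-cost shipments:
  A–D2: 80 × 7 = 560
  B–D1: 65 × 11 = 715
  B–D3: 10 × 3 = 30
  C–D3: 55 × 3 = 165
  D–D2: 10 × 8 = 80
Total cost = 1550.
A ships 80 of its 80, leaving 0.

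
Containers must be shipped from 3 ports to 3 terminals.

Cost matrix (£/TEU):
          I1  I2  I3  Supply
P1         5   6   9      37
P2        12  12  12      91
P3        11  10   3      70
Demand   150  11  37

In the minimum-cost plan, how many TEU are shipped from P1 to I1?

Solving gives:
  P1→I1: 37 × £5 = £185
  P2→I1: 91 × £12 = £1092
  P3→I1: 22 × £11 = £242
  P3→I2: 11 × £10 = £110
  P3→I3: 37 × £3 = £111
Total cost = £1740.
So P1→I1 carries 37 TEU.

37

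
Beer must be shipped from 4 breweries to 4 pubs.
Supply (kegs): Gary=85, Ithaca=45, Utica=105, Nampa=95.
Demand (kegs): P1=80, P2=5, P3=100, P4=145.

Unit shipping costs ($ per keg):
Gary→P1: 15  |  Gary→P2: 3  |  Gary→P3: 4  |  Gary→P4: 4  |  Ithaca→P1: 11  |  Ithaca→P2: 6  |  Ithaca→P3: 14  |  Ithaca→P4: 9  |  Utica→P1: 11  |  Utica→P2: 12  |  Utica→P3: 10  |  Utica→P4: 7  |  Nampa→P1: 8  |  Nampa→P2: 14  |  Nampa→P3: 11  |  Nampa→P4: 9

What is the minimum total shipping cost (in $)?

A cheapest plan:
  Gary→P3: 85 × $4 = $340
  Ithaca→P2: 5 × $6 = $30
  Ithaca→P4: 40 × $9 = $360
  Utica→P4: 105 × $7 = $735
  Nampa→P1: 80 × $8 = $640
  Nampa→P3: 15 × $11 = $165
Total = 340 + 30 + 360 + 735 + 640 + 165 = $2270.
(Supply check: Gary ships 85; Ithaca ships 45; Utica ships 105; Nampa ships 95.)

2270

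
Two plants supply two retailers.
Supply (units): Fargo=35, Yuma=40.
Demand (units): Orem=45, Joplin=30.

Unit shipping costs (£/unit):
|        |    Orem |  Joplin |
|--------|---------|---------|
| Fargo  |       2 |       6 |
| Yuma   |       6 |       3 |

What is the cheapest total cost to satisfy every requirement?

220

One minimum-cost allocation:
  Fargo->Orem: 35 × £2 = £70
  Yuma->Orem: 10 × £6 = £60
  Yuma->Joplin: 30 × £3 = £90
Total = 70 + 60 + 90 = £220.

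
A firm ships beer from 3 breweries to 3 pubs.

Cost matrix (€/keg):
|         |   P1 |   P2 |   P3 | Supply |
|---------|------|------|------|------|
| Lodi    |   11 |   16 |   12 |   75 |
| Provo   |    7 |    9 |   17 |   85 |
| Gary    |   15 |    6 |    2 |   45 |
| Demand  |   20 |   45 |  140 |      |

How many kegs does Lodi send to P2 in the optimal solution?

Solving gives:
  Lodi->P3: 75 × €12 = €900
  Provo->P1: 20 × €7 = €140
  Provo->P2: 45 × €9 = €405
  Provo->P3: 20 × €17 = €340
  Gary->P3: 45 × €2 = €90
Total cost = €1875.
The route Lodi→P2 is not used.

0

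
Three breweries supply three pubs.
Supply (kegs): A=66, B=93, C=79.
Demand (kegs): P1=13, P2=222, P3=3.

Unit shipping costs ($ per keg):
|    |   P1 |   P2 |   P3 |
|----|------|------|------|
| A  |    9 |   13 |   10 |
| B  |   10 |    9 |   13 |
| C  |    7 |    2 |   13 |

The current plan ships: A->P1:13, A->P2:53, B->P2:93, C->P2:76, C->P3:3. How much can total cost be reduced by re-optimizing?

42

Current plan cost = 13·9 + 53·13 + 93·9 + 76·2 + 3·13 = $1834.
Optimal plan:
  A to P1: 13 × $9 = $117
  A to P2: 50 × $13 = $650
  A to P3: 3 × $10 = $30
  B to P2: 93 × $9 = $837
  C to P2: 79 × $2 = $158
Optimal cost = $1792.
Saving = 1834 − 1792 = $42.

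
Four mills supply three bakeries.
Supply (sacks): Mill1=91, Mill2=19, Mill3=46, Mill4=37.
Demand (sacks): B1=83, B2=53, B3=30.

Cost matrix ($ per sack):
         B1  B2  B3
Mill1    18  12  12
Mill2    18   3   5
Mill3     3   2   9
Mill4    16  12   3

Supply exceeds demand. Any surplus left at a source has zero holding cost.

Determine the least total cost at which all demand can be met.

Optimal allocation:
  Mill1–B1: 30 sacks
  Mill1–B2: 34 sacks
  Mill2–B2: 19 sacks
  Mill3–B1: 46 sacks
  Mill4–B1: 7 sacks
  Mill4–B3: 30 sacks
Total cost = $1345.

1345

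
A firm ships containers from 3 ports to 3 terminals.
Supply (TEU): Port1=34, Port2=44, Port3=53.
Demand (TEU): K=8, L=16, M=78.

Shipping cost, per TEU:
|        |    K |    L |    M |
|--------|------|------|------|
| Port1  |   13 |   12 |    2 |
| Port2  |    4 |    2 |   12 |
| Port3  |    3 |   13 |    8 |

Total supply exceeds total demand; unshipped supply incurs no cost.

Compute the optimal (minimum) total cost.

A cheapest plan:
  Port1–M: 34 TEU
  Port2–L: 16 TEU
  Port3–K: 8 TEU
  Port3–M: 44 TEU
Total cost = 476.
(Supply check: Port1 ships 34; Port2 ships 16; Port3 ships 52.)

476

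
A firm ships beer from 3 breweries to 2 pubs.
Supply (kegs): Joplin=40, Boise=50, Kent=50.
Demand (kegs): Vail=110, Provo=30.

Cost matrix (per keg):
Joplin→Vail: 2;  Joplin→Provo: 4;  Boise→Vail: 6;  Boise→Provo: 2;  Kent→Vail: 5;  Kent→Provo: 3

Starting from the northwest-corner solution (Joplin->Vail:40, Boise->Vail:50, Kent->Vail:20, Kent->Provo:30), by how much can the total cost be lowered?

60

Current plan cost = 40·2 + 50·6 + 20·5 + 30·3 = 570.
Optimal plan:
  Joplin→Vail: 40 × 2 = 80
  Boise→Vail: 20 × 6 = 120
  Boise→Provo: 30 × 2 = 60
  Kent→Vail: 50 × 5 = 250
Optimal cost = 510.
Saving = 570 − 510 = 60.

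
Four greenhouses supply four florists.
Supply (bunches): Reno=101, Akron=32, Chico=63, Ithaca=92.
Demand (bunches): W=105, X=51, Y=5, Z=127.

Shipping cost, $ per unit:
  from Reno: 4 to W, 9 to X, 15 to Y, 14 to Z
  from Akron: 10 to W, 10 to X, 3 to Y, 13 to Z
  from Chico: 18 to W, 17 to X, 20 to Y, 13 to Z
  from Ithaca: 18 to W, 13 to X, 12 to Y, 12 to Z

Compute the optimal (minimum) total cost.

An optimal shipping plan:
  Reno->W: 101 × $4 = $404
  Akron->W: 4 × $10 = $40
  Akron->X: 23 × $10 = $230
  Akron->Y: 5 × $3 = $15
  Chico->Z: 63 × $13 = $819
  Ithaca->X: 28 × $13 = $364
  Ithaca->Z: 64 × $12 = $768
Total = 404 + 40 + 230 + 15 + 819 + 364 + 768 = $2640.

2640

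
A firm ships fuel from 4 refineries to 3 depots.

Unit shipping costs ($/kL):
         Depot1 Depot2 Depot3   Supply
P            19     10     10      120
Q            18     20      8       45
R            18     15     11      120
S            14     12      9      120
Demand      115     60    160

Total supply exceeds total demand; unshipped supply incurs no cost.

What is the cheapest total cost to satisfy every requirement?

A cheapest plan:
  P→Depot2: 60 × $10 = $600
  P→Depot3: 60 × $10 = $600
  Q→Depot3: 45 × $8 = $360
  R→Depot3: 50 × $11 = $550
  S→Depot1: 115 × $14 = $1610
  S→Depot3: 5 × $9 = $45
Total = 600 + 600 + 360 + 550 + 1610 + 45 = $3765.

3765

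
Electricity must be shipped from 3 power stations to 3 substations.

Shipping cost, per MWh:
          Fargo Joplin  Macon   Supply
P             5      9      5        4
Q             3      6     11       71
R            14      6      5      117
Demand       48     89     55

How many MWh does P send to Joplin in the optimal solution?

Optimal shipments:
  P→Macon: 4 × 5 = 20
  Q→Fargo: 48 × 3 = 144
  Q→Joplin: 23 × 6 = 138
  R→Joplin: 66 × 6 = 396
  R→Macon: 51 × 5 = 255
Total cost = 953.
The route P→Joplin is not used.

0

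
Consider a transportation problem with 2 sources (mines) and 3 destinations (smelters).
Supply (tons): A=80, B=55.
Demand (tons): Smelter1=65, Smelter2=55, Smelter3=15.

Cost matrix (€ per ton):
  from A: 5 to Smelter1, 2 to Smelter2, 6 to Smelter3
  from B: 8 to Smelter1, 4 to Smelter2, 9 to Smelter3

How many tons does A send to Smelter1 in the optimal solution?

65

Solving gives:
  A–Smelter1: 65 × €5 = €325
  A–Smelter3: 15 × €6 = €90
  B–Smelter2: 55 × €4 = €220
Total cost = €635.
So A→Smelter1 carries 65 tons.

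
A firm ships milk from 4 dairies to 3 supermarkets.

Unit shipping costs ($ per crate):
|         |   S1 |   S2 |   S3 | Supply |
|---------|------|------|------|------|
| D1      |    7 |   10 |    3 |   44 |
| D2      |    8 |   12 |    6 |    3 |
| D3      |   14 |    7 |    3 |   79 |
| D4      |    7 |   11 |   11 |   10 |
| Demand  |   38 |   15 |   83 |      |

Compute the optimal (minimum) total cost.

One minimum-cost allocation:
  D1->S1: 25 × $7 = $175
  D1->S3: 19 × $3 = $57
  D2->S1: 3 × $8 = $24
  D3->S2: 15 × $7 = $105
  D3->S3: 64 × $3 = $192
  D4->S1: 10 × $7 = $70
Total = 175 + 57 + 24 + 105 + 192 + 70 = $623.

623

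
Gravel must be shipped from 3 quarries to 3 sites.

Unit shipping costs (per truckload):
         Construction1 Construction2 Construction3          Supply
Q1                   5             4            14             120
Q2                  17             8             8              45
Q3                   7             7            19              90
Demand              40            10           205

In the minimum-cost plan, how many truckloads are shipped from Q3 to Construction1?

40

Solving gives:
  Q1–Construction3: 120 truckloads
  Q2–Construction3: 45 truckloads
  Q3–Construction1: 40 truckloads
  Q3–Construction2: 10 truckloads
  Q3–Construction3: 40 truckloads
Total cost = 3150.
So Q3→Construction1 carries 40 truckloads.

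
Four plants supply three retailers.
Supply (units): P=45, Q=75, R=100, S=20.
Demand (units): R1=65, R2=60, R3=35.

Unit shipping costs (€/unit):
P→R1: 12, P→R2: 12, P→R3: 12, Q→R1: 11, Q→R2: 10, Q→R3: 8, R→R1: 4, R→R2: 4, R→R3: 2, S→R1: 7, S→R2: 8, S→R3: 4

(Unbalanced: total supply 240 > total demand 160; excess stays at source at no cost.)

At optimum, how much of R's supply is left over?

0

An optimal plan:
  Q→R2: 40 × €10 = €400
  R→R1: 65 × €4 = €260
  R→R2: 20 × €4 = €80
  R→R3: 15 × €2 = €30
  S→R3: 20 × €4 = €80
Total cost = €850.
R ships 100 of its 100, leaving 0.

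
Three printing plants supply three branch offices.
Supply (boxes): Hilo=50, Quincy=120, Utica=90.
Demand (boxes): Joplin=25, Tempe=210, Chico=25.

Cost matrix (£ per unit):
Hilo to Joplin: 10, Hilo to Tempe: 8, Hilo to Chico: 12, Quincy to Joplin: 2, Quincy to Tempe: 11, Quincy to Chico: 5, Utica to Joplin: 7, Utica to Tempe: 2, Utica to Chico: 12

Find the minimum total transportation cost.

An optimal shipping plan:
  Hilo–Tempe: 50 × £8 = £400
  Quincy–Joplin: 25 × £2 = £50
  Quincy–Tempe: 70 × £11 = £770
  Quincy–Chico: 25 × £5 = £125
  Utica–Tempe: 90 × £2 = £180
Total = 400 + 50 + 770 + 125 + 180 = £1525.
(Supply check: Hilo ships 50; Quincy ships 120; Utica ships 90.)

1525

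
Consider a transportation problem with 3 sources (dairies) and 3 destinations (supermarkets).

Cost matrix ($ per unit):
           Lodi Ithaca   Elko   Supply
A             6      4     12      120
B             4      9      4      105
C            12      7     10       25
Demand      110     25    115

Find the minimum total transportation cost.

One minimum-cost allocation:
  A to Lodi: 110 × $6 = $660
  A to Ithaca: 10 × $4 = $40
  B to Elko: 105 × $4 = $420
  C to Ithaca: 15 × $7 = $105
  C to Elko: 10 × $10 = $100
Total = 660 + 40 + 420 + 105 + 100 = $1325.

1325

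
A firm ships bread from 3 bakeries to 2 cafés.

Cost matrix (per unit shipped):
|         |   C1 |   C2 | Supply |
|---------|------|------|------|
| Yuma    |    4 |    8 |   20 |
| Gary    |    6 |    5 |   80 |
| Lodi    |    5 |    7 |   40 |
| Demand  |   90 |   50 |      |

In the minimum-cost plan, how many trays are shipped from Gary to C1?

30

Solving gives:
  Yuma to C1: 20 × 4 = 80
  Gary to C1: 30 × 6 = 180
  Gary to C2: 50 × 5 = 250
  Lodi to C1: 40 × 5 = 200
Total cost = 710.
So Gary→C1 carries 30 trays.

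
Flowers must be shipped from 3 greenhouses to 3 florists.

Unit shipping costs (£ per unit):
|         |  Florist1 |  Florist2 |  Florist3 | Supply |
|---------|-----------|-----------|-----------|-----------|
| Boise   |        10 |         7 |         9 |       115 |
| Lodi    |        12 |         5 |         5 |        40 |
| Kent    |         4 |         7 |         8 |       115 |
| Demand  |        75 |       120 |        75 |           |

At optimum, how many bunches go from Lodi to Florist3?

The minimum-cost plan:
  Boise to Florist2: 115 × £7 = £805
  Lodi to Florist3: 40 × £5 = £200
  Kent to Florist1: 75 × £4 = £300
  Kent to Florist2: 5 × £7 = £35
  Kent to Florist3: 35 × £8 = £280
Total cost = £1620.
So Lodi→Florist3 carries 40 bunches.

40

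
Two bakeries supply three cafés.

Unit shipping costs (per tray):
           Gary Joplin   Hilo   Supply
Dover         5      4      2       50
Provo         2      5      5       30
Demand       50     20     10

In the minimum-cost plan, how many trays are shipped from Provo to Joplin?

0

Solving gives:
  Dover→Gary: 20 × 5 = 100
  Dover→Joplin: 20 × 4 = 80
  Dover→Hilo: 10 × 2 = 20
  Provo→Gary: 30 × 2 = 60
Total cost = 260.
The route Provo→Joplin is not used.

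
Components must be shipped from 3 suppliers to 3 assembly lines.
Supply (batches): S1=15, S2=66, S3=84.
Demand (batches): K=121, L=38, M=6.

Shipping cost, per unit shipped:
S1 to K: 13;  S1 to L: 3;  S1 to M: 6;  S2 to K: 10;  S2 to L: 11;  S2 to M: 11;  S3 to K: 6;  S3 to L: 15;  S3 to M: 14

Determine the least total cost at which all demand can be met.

1238

One minimum-cost allocation:
  S1->L: 15 batches
  S2->K: 37 batches
  S2->L: 23 batches
  S2->M: 6 batches
  S3->K: 84 batches
Total cost = 1238.
(Supply check: S1 ships 15; S2 ships 66; S3 ships 84.)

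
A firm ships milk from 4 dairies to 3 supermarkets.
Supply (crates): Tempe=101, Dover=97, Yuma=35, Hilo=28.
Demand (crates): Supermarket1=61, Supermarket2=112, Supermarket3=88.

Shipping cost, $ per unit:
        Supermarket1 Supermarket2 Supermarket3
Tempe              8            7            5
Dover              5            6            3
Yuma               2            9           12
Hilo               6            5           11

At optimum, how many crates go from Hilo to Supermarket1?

0

Solving gives:
  Tempe→Supermarket2: 84 crates
  Tempe→Supermarket3: 17 crates
  Dover→Supermarket1: 26 crates
  Dover→Supermarket3: 71 crates
  Yuma→Supermarket1: 35 crates
  Hilo→Supermarket2: 28 crates
Total cost = $1226.
The route Hilo→Supermarket1 is not used.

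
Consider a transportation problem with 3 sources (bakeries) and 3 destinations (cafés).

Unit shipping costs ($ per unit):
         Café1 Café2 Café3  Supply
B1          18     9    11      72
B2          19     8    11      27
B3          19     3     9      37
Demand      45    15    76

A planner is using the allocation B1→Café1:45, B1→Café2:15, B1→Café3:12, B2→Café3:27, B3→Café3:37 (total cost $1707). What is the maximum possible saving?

Current plan cost = 45·18 + 15·9 + 12·11 + 27·11 + 37·9 = $1707.
Optimal plan:
  B1->Café1: 45 × $18 = $810
  B1->Café3: 27 × $11 = $297
  B2->Café3: 27 × $11 = $297
  B3->Café2: 15 × $3 = $45
  B3->Café3: 22 × $9 = $198
Optimal cost = $1647.
Saving = 1707 − 1647 = $60.

60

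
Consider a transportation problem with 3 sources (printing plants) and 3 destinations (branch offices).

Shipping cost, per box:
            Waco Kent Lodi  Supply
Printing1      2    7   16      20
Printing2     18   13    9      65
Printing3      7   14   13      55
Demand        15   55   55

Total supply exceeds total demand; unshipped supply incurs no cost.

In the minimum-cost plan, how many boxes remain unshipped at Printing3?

An optimal plan:
  Printing1->Kent: 20 × 7 = 140
  Printing2->Kent: 10 × 13 = 130
  Printing2->Lodi: 55 × 9 = 495
  Printing3->Waco: 15 × 7 = 105
  Printing3->Kent: 25 × 14 = 350
Total cost = 1220.
Printing3 ships 40 of its 55, leaving 15.

15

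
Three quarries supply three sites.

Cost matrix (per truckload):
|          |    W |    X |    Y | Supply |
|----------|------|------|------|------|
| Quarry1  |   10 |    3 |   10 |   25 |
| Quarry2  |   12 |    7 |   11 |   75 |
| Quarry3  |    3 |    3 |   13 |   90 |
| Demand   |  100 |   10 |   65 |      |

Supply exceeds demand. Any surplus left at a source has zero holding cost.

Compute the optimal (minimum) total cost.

1110

An optimal shipping plan:
  Quarry1->W: 10 truckloads
  Quarry1->X: 10 truckloads
  Quarry1->Y: 5 truckloads
  Quarry2->Y: 60 truckloads
  Quarry3->W: 90 truckloads
Total cost = 1110.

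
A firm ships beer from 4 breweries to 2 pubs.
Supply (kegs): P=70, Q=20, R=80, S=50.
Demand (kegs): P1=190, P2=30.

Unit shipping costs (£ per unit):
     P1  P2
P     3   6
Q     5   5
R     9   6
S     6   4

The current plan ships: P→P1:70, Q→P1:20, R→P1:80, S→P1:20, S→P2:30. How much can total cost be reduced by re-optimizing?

Current plan cost = 70·3 + 20·5 + 80·9 + 20·6 + 30·4 = £1270.
Optimal plan:
  P→P1: 70 kegs
  Q→P1: 20 kegs
  R→P1: 50 kegs
  R→P2: 30 kegs
  S→P1: 50 kegs
Optimal cost = £1240.
Saving = 1270 − 1240 = £30.

30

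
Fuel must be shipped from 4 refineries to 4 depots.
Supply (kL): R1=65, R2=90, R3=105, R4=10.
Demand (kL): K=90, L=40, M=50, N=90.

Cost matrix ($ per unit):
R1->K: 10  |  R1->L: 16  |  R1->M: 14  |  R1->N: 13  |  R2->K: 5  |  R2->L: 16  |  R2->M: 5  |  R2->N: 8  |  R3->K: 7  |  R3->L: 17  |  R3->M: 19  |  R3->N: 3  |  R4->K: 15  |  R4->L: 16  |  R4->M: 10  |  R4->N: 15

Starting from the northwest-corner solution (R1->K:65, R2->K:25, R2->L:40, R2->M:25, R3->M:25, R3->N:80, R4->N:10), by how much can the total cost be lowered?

Current plan cost = 65·10 + 25·5 + 40·16 + 25·5 + 25·19 + 80·3 + 10·15 = $2405.
Optimal plan:
  R1 to K: 25 × $10 = $250
  R1 to L: 40 × $16 = $640
  R2 to K: 50 × $5 = $250
  R2 to M: 40 × $5 = $200
  R3 to K: 15 × $7 = $105
  R3 to N: 90 × $3 = $270
  R4 to M: 10 × $10 = $100
Optimal cost = $1815.
Saving = 2405 − 1815 = $590.

590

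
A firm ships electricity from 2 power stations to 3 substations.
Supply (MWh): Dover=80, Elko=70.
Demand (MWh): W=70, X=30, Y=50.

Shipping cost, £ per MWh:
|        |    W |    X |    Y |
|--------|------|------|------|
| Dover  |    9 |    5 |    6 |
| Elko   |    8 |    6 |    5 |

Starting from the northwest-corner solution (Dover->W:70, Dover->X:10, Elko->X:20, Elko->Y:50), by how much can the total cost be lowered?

40

Current plan cost = 70·9 + 10·5 + 20·6 + 50·5 = £1050.
Optimal plan:
  Dover–W: 50 × £9 = £450
  Dover–X: 30 × £5 = £150
  Elko–W: 20 × £8 = £160
  Elko–Y: 50 × £5 = £250
Optimal cost = £1010.
Saving = 1050 − 1010 = £40.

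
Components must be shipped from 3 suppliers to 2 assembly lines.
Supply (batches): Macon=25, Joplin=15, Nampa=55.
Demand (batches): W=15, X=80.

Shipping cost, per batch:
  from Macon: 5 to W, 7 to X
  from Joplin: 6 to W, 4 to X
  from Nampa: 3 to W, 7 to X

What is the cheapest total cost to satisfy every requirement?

An optimal shipping plan:
  Macon to X: 25 × 7 = 175
  Joplin to X: 15 × 4 = 60
  Nampa to W: 15 × 3 = 45
  Nampa to X: 40 × 7 = 280
Total = 175 + 60 + 45 + 280 = 560.
(Supply check: Macon ships 25; Joplin ships 15; Nampa ships 55.)

560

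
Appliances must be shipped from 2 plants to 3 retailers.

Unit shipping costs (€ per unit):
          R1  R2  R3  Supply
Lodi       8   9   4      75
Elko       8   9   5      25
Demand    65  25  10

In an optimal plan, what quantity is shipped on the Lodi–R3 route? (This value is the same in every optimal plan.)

10

Optimal shipments:
  Lodi→R1: 40 units
  Lodi→R2: 25 units
  Lodi→R3: 10 units
  Elko→R1: 25 units
Total cost = €785.
So Lodi→R3 carries 10 units.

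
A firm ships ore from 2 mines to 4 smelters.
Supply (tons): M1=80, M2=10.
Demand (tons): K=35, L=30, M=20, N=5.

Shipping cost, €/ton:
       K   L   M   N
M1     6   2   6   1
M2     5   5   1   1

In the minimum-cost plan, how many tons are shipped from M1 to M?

Solving gives:
  M1–K: 35 × €6 = €210
  M1–L: 30 × €2 = €60
  M1–M: 10 × €6 = €60
  M1–N: 5 × €1 = €5
  M2–M: 10 × €1 = €10
Total cost = €345.
So M1→M carries 10 tons.

10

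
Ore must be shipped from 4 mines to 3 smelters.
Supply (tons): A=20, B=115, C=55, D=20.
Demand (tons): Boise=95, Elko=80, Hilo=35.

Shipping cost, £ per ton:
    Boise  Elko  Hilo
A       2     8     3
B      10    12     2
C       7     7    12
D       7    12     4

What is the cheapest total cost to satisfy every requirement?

1485

Optimal allocation:
  A->Boise: 20 × £2 = £40
  B->Boise: 55 × £10 = £550
  B->Elko: 25 × £12 = £300
  B->Hilo: 35 × £2 = £70
  C->Elko: 55 × £7 = £385
  D->Boise: 20 × £7 = £140
Total = 40 + 550 + 300 + 70 + 385 + 140 = £1485.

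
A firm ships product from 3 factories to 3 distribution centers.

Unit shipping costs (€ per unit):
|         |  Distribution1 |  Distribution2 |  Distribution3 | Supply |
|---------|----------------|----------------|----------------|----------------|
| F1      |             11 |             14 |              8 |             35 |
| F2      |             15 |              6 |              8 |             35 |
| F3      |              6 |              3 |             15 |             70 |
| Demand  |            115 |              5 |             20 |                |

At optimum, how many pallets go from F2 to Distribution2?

Solving gives:
  F1→Distribution1: 35 × €11 = €385
  F2→Distribution1: 10 × €15 = €150
  F2→Distribution2: 5 × €6 = €30
  F2→Distribution3: 20 × €8 = €160
  F3→Distribution1: 70 × €6 = €420
Total cost = €1145.
So F2→Distribution2 carries 5 pallets.

5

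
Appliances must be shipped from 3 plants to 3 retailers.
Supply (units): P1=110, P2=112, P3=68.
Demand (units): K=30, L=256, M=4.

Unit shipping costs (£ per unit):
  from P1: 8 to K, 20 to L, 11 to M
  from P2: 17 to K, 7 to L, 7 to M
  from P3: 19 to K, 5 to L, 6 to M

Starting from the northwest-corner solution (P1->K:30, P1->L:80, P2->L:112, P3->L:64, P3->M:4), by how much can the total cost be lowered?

40

Current plan cost = 30·8 + 80·20 + 112·7 + 64·5 + 4·6 = £2968.
Optimal plan:
  P1→K: 30 × £8 = £240
  P1→L: 76 × £20 = £1520
  P1→M: 4 × £11 = £44
  P2→L: 112 × £7 = £784
  P3→L: 68 × £5 = £340
Optimal cost = £2928.
Saving = 2968 − 2928 = £40.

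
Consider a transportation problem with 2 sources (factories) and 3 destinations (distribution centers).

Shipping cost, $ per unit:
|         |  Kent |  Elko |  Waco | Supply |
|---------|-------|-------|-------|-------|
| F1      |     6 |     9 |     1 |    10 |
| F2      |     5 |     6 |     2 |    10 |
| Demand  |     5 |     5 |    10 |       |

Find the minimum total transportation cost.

A cheapest plan:
  F1->Waco: 10 × $1 = $10
  F2->Kent: 5 × $5 = $25
  F2->Elko: 5 × $6 = $30
Total = 10 + 25 + 30 = $65.
(Supply check: F1 ships 10; F2 ships 10.)

65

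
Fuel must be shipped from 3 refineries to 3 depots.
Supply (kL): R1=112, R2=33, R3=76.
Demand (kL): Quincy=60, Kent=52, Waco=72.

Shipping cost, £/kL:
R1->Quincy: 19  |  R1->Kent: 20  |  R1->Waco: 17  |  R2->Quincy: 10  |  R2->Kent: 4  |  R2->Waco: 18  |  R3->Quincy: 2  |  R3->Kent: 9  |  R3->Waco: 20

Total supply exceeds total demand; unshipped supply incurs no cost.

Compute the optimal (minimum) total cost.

An optimal shipping plan:
  R1 to Kent: 3 × £20 = £60
  R1 to Waco: 72 × £17 = £1224
  R2 to Kent: 33 × £4 = £132
  R3 to Quincy: 60 × £2 = £120
  R3 to Kent: 16 × £9 = £144
Total = 60 + 1224 + 132 + 120 + 144 = £1680.

1680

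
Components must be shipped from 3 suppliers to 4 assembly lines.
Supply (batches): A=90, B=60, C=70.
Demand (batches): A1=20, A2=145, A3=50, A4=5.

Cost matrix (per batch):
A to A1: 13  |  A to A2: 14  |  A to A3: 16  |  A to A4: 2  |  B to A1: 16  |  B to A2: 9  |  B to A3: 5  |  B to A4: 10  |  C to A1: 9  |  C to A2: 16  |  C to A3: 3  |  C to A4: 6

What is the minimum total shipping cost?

2070

One minimum-cost allocation:
  A–A2: 85 × 14 = 1190
  A–A4: 5 × 2 = 10
  B–A2: 60 × 9 = 540
  C–A1: 20 × 9 = 180
  C–A3: 50 × 3 = 150
Total = 1190 + 10 + 540 + 180 + 150 = 2070.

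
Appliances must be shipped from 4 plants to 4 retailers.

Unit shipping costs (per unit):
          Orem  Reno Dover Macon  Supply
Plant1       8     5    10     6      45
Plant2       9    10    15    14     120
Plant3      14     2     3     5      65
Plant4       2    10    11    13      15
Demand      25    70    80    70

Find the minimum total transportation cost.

An optimal shipping plan:
  Plant1->Macon: 45 × 6 = 270
  Plant2->Orem: 10 × 9 = 90
  Plant2->Reno: 70 × 10 = 700
  Plant2->Dover: 15 × 15 = 225
  Plant2->Macon: 25 × 14 = 350
  Plant3->Dover: 65 × 3 = 195
  Plant4->Orem: 15 × 2 = 30
Total = 270 + 90 + 700 + 225 + 350 + 195 + 30 = 1860.

1860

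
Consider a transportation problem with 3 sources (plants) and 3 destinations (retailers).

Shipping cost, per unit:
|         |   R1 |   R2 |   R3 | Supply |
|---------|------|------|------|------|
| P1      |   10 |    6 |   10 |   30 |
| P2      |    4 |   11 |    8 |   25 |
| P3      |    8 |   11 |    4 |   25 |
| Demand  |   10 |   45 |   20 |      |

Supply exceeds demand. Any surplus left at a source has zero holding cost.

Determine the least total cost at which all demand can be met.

One minimum-cost allocation:
  P1–R2: 30 × 6 = 180
  P2–R1: 10 × 4 = 40
  P2–R2: 15 × 11 = 165
  P3–R3: 20 × 4 = 80
Total = 180 + 40 + 165 + 80 = 465.
(Supply check: P1 ships 30; P2 ships 25; P3 ships 20.)

465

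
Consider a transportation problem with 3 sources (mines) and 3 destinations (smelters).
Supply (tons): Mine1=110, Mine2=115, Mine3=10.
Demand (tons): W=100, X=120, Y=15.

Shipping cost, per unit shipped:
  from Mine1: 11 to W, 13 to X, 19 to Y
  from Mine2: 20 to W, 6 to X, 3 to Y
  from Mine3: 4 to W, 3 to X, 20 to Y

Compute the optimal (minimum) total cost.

An optimal shipping plan:
  Mine1–W: 100 × 11 = 1100
  Mine1–X: 10 × 13 = 130
  Mine2–X: 100 × 6 = 600
  Mine2–Y: 15 × 3 = 45
  Mine3–X: 10 × 3 = 30
Total = 1100 + 130 + 600 + 45 + 30 = 1905.
(Supply check: Mine1 ships 110; Mine2 ships 115; Mine3 ships 10.)

1905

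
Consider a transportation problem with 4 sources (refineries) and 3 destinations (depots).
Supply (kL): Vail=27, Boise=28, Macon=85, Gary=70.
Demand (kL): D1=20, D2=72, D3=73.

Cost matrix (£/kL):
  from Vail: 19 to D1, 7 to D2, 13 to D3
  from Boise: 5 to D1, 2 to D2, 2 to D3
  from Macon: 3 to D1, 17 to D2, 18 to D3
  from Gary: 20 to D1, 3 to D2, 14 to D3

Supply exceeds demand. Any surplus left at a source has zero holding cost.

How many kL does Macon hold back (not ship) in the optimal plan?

Minimum-cost shipments:
  Vail to D2: 2 × £7 = £14
  Vail to D3: 25 × £13 = £325
  Boise to D3: 28 × £2 = £56
  Macon to D1: 20 × £3 = £60
  Macon to D3: 20 × £18 = £360
  Gary to D2: 70 × £3 = £210
Total cost = £1025.
Macon ships 40 of its 85, leaving 45.

45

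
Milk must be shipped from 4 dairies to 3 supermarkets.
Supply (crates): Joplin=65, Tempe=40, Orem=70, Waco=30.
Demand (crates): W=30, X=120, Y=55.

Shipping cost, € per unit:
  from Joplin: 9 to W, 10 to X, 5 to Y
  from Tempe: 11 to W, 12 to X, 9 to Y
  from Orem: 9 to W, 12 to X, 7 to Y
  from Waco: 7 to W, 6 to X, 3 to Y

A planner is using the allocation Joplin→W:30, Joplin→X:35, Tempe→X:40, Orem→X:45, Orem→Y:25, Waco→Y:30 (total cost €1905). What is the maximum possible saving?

Current plan cost = 30·9 + 35·10 + 40·12 + 45·12 + 25·7 + 30·3 = €1905.
Optimal plan:
  Joplin to X: 50 crates
  Joplin to Y: 15 crates
  Tempe to X: 40 crates
  Orem to W: 30 crates
  Orem to Y: 40 crates
  Waco to X: 30 crates
Optimal cost = €1785.
Saving = 1905 − 1785 = €120.

120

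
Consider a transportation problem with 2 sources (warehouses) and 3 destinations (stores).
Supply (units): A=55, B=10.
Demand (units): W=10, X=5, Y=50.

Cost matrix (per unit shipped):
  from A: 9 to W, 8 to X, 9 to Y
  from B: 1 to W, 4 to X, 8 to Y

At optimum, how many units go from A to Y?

50

Optimal shipments:
  A→X: 5 units
  A→Y: 50 units
  B→W: 10 units
Total cost = 500.
So A→Y carries 50 units.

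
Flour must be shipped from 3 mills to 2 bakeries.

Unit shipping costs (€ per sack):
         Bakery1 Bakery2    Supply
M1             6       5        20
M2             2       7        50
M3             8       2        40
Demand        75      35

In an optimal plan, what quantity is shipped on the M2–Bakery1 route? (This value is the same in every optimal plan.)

50

Solving gives:
  M1 to Bakery1: 20 × €6 = €120
  M2 to Bakery1: 50 × €2 = €100
  M3 to Bakery1: 5 × €8 = €40
  M3 to Bakery2: 35 × €2 = €70
Total cost = €330.
So M2→Bakery1 carries 50 sacks.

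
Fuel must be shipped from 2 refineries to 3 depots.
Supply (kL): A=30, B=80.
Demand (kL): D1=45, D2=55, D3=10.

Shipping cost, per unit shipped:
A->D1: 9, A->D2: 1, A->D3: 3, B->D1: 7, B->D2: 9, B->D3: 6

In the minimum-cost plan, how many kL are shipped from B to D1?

45

The minimum-cost plan:
  A to D2: 30 × 1 = 30
  B to D1: 45 × 7 = 315
  B to D2: 25 × 9 = 225
  B to D3: 10 × 6 = 60
Total cost = 630.
So B→D1 carries 45 kL.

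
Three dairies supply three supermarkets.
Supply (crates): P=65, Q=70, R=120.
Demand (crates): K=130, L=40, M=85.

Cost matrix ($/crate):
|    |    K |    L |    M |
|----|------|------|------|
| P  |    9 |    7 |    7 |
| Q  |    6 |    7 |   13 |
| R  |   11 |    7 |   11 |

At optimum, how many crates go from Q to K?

70

The minimum-cost plan:
  P to M: 65 × $7 = $455
  Q to K: 70 × $6 = $420
  R to K: 60 × $11 = $660
  R to L: 40 × $7 = $280
  R to M: 20 × $11 = $220
Total cost = $2035.
So Q→K carries 70 crates.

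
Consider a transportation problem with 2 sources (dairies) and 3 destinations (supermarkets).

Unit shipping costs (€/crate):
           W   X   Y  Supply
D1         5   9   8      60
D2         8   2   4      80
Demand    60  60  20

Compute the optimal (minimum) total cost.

One minimum-cost allocation:
  D1 to W: 60 × €5 = €300
  D2 to X: 60 × €2 = €120
  D2 to Y: 20 × €4 = €80
Total = 300 + 120 + 80 = €500.
(Supply check: D1 ships 60; D2 ships 80.)

500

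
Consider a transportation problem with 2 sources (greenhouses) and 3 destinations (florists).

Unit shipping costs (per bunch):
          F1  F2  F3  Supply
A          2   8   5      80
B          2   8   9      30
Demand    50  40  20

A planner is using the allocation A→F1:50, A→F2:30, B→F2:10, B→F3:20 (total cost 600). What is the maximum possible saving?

Current plan cost = 50·2 + 30·8 + 10·8 + 20·9 = 600.
Optimal plan:
  A->F1: 20 × 2 = 40
  A->F2: 40 × 8 = 320
  A->F3: 20 × 5 = 100
  B->F1: 30 × 2 = 60
Optimal cost = 520.
Saving = 600 − 520 = 80.

80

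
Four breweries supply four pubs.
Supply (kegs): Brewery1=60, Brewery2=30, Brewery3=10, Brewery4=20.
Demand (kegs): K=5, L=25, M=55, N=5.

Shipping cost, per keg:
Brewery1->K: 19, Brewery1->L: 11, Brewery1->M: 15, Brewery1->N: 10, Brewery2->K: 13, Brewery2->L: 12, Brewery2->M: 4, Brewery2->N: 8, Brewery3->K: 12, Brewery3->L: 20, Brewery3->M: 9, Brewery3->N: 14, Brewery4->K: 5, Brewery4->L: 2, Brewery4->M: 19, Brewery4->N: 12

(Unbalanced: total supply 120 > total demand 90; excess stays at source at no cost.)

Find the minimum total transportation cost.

An optimal shipping plan:
  Brewery1–L: 10 × 11 = 110
  Brewery1–M: 15 × 15 = 225
  Brewery1–N: 5 × 10 = 50
  Brewery2–M: 30 × 4 = 120
  Brewery3–M: 10 × 9 = 90
  Brewery4–K: 5 × 5 = 25
  Brewery4–L: 15 × 2 = 30
Total = 110 + 225 + 50 + 120 + 90 + 25 + 30 = 650.
(Supply check: Brewery1 ships 30; Brewery2 ships 30; Brewery3 ships 10; Brewery4 ships 20.)

650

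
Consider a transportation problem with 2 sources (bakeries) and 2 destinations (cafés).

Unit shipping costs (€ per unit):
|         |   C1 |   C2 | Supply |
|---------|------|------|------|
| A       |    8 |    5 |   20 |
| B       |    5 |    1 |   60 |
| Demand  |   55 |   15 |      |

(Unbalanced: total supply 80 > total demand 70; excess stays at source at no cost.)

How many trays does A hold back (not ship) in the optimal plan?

Minimum-cost shipments:
  A->C1: 10 × €8 = €80
  B->C1: 45 × €5 = €225
  B->C2: 15 × €1 = €15
Total cost = €320.
A ships 10 of its 20, leaving 10.

10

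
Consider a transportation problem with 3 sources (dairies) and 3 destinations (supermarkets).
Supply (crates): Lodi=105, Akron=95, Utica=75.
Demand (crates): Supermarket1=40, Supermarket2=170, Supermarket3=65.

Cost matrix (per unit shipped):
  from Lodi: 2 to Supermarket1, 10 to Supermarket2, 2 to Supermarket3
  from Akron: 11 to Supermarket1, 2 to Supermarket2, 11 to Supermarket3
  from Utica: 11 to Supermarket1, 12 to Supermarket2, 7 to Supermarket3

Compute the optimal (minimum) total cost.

1300

A cheapest plan:
  Lodi–Supermarket1: 40 × 2 = 80
  Lodi–Supermarket3: 65 × 2 = 130
  Akron–Supermarket2: 95 × 2 = 190
  Utica–Supermarket2: 75 × 12 = 900
Total = 80 + 130 + 190 + 900 = 1300.
(Supply check: Lodi ships 105; Akron ships 95; Utica ships 75.)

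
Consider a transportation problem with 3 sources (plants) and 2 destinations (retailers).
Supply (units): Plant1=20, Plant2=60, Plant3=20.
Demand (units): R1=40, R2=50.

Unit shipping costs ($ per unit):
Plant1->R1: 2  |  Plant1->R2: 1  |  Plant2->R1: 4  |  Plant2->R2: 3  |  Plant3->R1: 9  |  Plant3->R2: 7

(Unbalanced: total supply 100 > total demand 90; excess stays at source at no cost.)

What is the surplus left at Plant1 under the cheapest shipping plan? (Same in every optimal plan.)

Minimum-cost shipments:
  Plant1->R2: 20 units
  Plant2->R1: 40 units
  Plant2->R2: 20 units
  Plant3->R2: 10 units
Total cost = $310.
Plant1 ships 20 of its 20, leaving 0.

0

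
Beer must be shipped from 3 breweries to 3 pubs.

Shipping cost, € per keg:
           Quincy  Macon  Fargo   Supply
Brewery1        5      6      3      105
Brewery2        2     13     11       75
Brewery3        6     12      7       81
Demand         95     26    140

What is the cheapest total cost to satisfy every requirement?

1090

An optimal shipping plan:
  Brewery1->Macon: 26 × €6 = €156
  Brewery1->Fargo: 79 × €3 = €237
  Brewery2->Quincy: 75 × €2 = €150
  Brewery3->Quincy: 20 × €6 = €120
  Brewery3->Fargo: 61 × €7 = €427
Total = 156 + 237 + 150 + 120 + 427 = €1090.
(Supply check: Brewery1 ships 105; Brewery2 ships 75; Brewery3 ships 81.)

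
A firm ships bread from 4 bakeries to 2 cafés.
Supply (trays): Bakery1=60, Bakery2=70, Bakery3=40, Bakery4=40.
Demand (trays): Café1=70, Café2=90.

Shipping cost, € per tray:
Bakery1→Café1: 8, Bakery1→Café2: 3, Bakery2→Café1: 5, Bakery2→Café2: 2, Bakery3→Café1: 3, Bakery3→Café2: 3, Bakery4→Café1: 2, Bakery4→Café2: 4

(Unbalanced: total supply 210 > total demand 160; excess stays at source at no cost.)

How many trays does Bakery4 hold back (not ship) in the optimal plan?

0

An optimal plan:
  Bakery1 to Café2: 20 × €3 = €60
  Bakery2 to Café2: 70 × €2 = €140
  Bakery3 to Café1: 30 × €3 = €90
  Bakery4 to Café1: 40 × €2 = €80
Total cost = €370.
Bakery4 ships 40 of its 40, leaving 0.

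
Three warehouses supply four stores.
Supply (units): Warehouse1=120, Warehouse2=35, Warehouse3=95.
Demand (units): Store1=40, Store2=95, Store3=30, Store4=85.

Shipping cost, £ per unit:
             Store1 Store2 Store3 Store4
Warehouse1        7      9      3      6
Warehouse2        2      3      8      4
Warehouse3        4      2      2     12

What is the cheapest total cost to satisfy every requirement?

A cheapest plan:
  Warehouse1–Store1: 5 × £7 = £35
  Warehouse1–Store3: 30 × £3 = £90
  Warehouse1–Store4: 85 × £6 = £510
  Warehouse2–Store1: 35 × £2 = £70
  Warehouse3–Store2: 95 × £2 = £190
Total = 35 + 90 + 510 + 70 + 190 = £895.

895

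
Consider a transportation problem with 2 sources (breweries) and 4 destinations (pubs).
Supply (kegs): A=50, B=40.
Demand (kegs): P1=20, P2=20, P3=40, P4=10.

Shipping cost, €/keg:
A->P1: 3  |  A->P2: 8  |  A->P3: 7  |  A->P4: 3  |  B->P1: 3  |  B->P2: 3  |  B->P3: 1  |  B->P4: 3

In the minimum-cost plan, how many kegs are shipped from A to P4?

Solving gives:
  A–P1: 20 kegs
  A–P2: 20 kegs
  A–P4: 10 kegs
  B–P3: 40 kegs
Total cost = €290.
So A→P4 carries 10 kegs.

10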